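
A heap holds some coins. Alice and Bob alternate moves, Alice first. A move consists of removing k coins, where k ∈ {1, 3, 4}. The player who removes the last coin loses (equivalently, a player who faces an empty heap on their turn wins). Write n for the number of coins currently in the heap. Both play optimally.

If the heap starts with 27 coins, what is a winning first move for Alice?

Remove 3, leaving 24.

Use the standard recursion: the mover wins at a terminal position; elsewhere, the mover wins exactly when some move hands the opponent an L position.
n=0: no move; the opponent has just taken the last coin and therefore loses → W
n=1: the only move is to 0(W), a W ⇒ L
n=2: can move to 1, which is L ⇒ W
n=3: moves to 2(W), 0(W); every one is W ⇒ L
n=4: can move to 3, which is L ⇒ W
n=5: can move to 1, which is L ⇒ W
n=6: can move to 3, which is L ⇒ W
n=7: can move to 3, which is L ⇒ W
n=8: moves to 7(W), 5(W), 4(W); every one is W ⇒ L
n=9: can move to 8, which is L ⇒ W
n=10: moves to 9(W), 7(W), 6(W); every one is W ⇒ L
n=11: can move to 10, which is L ⇒ W
n=12: can move to 8, which is L ⇒ W
n=13: can move to 10, which is L ⇒ W
n=14: can move to 10, which is L ⇒ W
n=15: moves to 14(W), 12(W), 11(W); every one is W ⇒ L
n=16: can move to 15, which is L ⇒ W
n=17: moves to 16(W), 14(W), 13(W); every one is W ⇒ L
n=18: can move to 17, which is L ⇒ W
n=19: can move to 15, which is L ⇒ W
n=20: can move to 17, which is L ⇒ W
n=21: can move to 17, which is L ⇒ W
n=22: moves to 21(W), 19(W), 18(W); every one is W ⇒ L
n=23: can move to 22, which is L ⇒ W
n=24: moves to 23(W), 21(W), 20(W); every one is W ⇒ L
n=25: can move to 24, which is L ⇒ W
n=26: can move to 22, which is L ⇒ W
n=27: can move to 24, which is L ⇒ W
From 27, the L positions reachable in one move are: 24.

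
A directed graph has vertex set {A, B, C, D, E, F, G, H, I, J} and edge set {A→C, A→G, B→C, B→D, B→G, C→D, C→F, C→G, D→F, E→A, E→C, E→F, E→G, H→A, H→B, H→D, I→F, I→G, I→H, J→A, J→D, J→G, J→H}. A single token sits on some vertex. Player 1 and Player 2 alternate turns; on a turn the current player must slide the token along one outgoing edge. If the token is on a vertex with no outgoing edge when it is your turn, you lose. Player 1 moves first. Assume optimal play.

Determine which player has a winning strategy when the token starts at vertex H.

Player 2 wins.

Classify positions by backward induction: terminal positions (no move available) are L. From any other position, the mover wins iff some move reaches an L.
Every edge goes from a vertex to one that appears earlier in the order F, G, D, C, A, B, H, J, I, E, so processing vertices in that order labels each vertex after all of its successors.
F: no outgoing edge → L
G: no outgoing edge → L
D: →F(L), so W
C: →G(L), so W
A: →G(L), so W
B: →G(L), so W
H: →B(W), A(W), D(W) — all W, so L
J: →H(L), so W
I: →H(L), so W
E: →G(L), so W
The starting position H is L: whatever Player 1 does, the opponent receives a W position.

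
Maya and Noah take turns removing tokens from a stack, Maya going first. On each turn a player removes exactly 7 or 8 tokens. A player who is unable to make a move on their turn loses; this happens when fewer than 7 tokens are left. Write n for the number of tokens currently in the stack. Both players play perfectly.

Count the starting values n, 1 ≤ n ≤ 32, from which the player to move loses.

16

Use the standard recursion: the mover loses at a terminal position; elsewhere, the mover wins exactly when some move hands the opponent an L position.
n=0: no move → L
n=1: no move → L
n=2: no move → L
n=3: no move → L
n=4: no move → L
n=5: no move → L
n=6: no move → L
n=7: reaches L-position 0 → W
n=8: reaches L-position 1 → W
n=9: reaches L-position 2 → W
n=10: reaches L-position 3 → W
n=11: reaches L-position 4 → W
n=12: reaches L-position 5 → W
n=13: reaches L-position 6 → W
n=14: reaches L-position 6 → W
n=15: only reaches 8(W), 7(W), all W → L
n=16: only reaches 9(W), 8(W), all W → L
n=17: only reaches 10(W), 9(W), all W → L
n=18: only reaches 11(W), 10(W), all W → L
n=19: only reaches 12(W), 11(W), all W → L
n=20: only reaches 13(W), 12(W), all W → L
n=21: only reaches 14(W), 13(W), all W → L
n=22: reaches L-position 15 → W
n=23: reaches L-position 16 → W
n=24: reaches L-position 17 → W
n=25: reaches L-position 18 → W
n=26: reaches L-position 19 → W
n=27: reaches L-position 20 → W
n=28: reaches L-position 21 → W
n=29: reaches L-position 21 → W
n=30: only reaches 23(W), 22(W), all W → L
n=31: only reaches 24(W), 23(W), all W → L
n=32: only reaches 25(W), 24(W), all W → L
L entries with 1 ≤ n ≤ 32 (n=0 is outside the asked range and is not counted): n = 1, 2, 3, 4, 5, 6, 15, 16, 17, 18, 19, 20, 21, 30, 31, 32; that makes 16.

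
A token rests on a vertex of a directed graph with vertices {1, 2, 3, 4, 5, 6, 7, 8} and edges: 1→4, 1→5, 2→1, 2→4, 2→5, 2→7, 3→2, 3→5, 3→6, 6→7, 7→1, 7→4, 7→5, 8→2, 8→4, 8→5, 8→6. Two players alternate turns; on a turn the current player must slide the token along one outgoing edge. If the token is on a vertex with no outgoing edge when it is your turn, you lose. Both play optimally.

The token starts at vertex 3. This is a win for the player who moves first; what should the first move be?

Move to 6.

Positions with no move are L. A position that does have a move is losing for the player to move precisely when every available move leads to a winning position for the opponent. Fill in the labels:
Every edge goes from a vertex to one that appears earlier in the order 4, 5, 1, 7, 2, 6, 8, 3, so processing vertices in that order labels each vertex after all of its successors.
4: no outgoing edge → L
5: no outgoing edge → L
1: →5(L), so W
7: →5(L), so W
2: →5(L), so W
6: →7(W) only, which is W, so L
8: →6(L), so W
3: →6(L), so W
From 3, the L positions reachable in one move are: 6, 5. Any move reaching one of these is winning.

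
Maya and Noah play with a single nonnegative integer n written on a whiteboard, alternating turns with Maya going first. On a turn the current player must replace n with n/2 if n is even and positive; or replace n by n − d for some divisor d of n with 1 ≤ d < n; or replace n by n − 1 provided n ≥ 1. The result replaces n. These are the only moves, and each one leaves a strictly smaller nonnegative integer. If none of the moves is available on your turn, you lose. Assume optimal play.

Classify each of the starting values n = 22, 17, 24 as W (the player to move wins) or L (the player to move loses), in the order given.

Work bottom-up. With no move the player to move loses. Otherwise the position is W if at least one move leads to an L position for the opponent, and L if every move leads to a W.
n=0: no move → L
n=1: →0(L), so W
n=2: →1(W) only, which is W, so L
n=3: →2(L), so W
n=4: →2(L), so W
n=5: →4(W) only, which is W, so L
n=6: →5(L), so W
n=7: →6(W) only, which is W, so L
n=8: →7(L), so W
n=9: →6(W), 8(W) — all W, so L
n=10: →5(L), so W
n=11: →10(W) only, which is W, so L
n=12: →9(L), so W
n=13: →12(W) only, which is W, so L
n=14: →7(L), so W
n=15: →10(W), 12(W), 14(W) — all W, so L
n=16: →15(L), so W
n=17: →16(W) only, which is W, so L
n=18: →9(L), so W
n=19: →18(W) only, which is W, so L
n=20: →15(L), so W
n=21: →14(W), 18(W), 20(W) — all W, so L
n=22: →11(L), so W
n=23: →22(W) only, which is W, so L
n=24: →21(L), so W

22: W, 17: L, 24: W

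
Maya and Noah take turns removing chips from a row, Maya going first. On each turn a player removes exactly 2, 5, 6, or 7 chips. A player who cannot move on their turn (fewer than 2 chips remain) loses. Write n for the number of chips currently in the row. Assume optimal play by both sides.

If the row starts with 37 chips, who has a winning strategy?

Noah wins.

Label each position W (a win for the player to move) or L (a loss). A position with no legal move is L; any other position is W exactly when some move reaches an L, and L when every move reaches a W.
n=0: no move → L
n=1: no move → L
n=2: →0(L), so W
n=3: →1(L), so W
n=4: →2(W) only, which is W, so L
n=5: →0(L), so W
n=6: →4(L), so W
n=7: →1(L), so W
n=8: →1(L), so W
n=9: →4(L), so W
n=10: →4(L), so W
n=11: →4(L), so W
n=12: →10(W), 7(W), 6(W), 5(W) — all W, so L
n=13: →11(W), 8(W), 7(W), 6(W) — all W, so L
n=14: →12(L), so W
n=15: →13(L), so W
n=16: →14(W), 11(W), 10(W), 9(W) — all W, so L
n=17: →12(L), so W
n=18: →16(L), so W
n=19: →13(L), so W
n=20: →13(L), so W
n=21: →16(L), so W
n=22: →16(L), so W
n=23: →16(L), so W
n=24: →22(W), 19(W), 18(W), 17(W) — all W, so L
n=25: →23(W), 20(W), 19(W), 18(W) — all W, so L
n=26: →24(L), so W
n=27: →25(L), so W
n=28: →26(W), 23(W), 22(W), 21(W) — all W, so L
n=29: →24(L), so W
n=30: →28(L), so W
n=31: →25(L), so W
n=32: →25(L), so W
n=33: →28(L), so W
n=34: →28(L), so W
n=35: →28(L), so W
n=36: →34(W), 31(W), 30(W), 29(W) — all W, so L
n=37: →35(W), 32(W), 31(W), 30(W) — all W, so L
Every move from 37 reaches a W position, so the mover loses.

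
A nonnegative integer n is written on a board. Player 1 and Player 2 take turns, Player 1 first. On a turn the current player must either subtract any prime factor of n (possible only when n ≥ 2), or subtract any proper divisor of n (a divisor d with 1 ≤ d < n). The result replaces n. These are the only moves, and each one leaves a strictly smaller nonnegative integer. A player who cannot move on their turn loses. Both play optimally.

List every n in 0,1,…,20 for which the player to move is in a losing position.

0, 1, 4, 9, 14, 20

Classify positions by backward induction: terminal positions (no move available) are L. From any other position, the mover wins iff some move reaches an L.
n=0: no move → L
n=1: no move → L
n=2: →0(L), so W
n=3: →0(L), so W
n=4: →2(W), 3(W) — all W, so L
n=5: →0(L), so W
n=6: →4(L), so W
n=7: →0(L), so W
n=8: →4(L), so W
n=9: →6(W), 8(W) — all W, so L
n=10: →9(L), so W
n=11: →0(L), so W
n=12: →9(L), so W
n=13: →0(L), so W
n=14: →7(W), 12(W), 13(W) — all W, so L
n=15: →14(L), so W
n=16: →14(L), so W
n=17: →0(L), so W
n=18: →9(L), so W
n=19: →0(L), so W
n=20: →10(W), 15(W), 16(W), 18(W), 19(W) — all W, so L
Reading off the rows marked L gives the requested list; there are 6 such values of n.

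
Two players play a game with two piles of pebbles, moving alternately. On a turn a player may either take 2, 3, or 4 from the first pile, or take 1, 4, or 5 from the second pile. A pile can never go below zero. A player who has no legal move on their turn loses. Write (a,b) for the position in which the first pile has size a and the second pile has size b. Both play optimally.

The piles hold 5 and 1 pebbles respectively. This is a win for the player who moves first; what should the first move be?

Positions with no move are L. A position that does have a move is losing for the player to move precisely when every available move leads to a winning position for the opponent. Fill in the labels:
No move ever increases a pile, so every position that can arise here has a ≤ 5 and b ≤ 1; it is enough to label the cells with 0 ≤ a ≤ 5 and 0 ≤ b ≤ 1.
Every move lowers a or b (never raises either), so fill the grid row by row in increasing a, and left to right within a row: each cell's successors are then already labelled.
      b=0  b=1
a=0:    L    W
a=1:    L    W
a=2:    W    L
a=3:    W    L
a=4:    W    W
a=5:    W    W
Cells with no legal move (terminal, hence L): (0,0), (1,0).
The remaining L cells, each justified by listing all of its moves:
(2,1): →(0,1)(W), (2,0)(W) — all W, so L
(3,1): →(1,1)(W), (0,1)(W), (3,0)(W) — all W, so L
Every other cell has at least one move into one of the L cells above, so it is W.
From (5,1), the L positions reachable in one move are: (3,1), (2,1). Any move reaching one of these is winning.

Move to (3,1).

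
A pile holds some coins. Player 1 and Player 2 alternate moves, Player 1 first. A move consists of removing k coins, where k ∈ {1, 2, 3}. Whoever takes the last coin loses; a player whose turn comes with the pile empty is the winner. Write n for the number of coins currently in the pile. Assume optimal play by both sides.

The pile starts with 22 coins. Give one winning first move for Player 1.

Classify positions by backward induction: terminal positions (no move available) are W. From any other position, the mover wins iff some move reaches an L.
n=0: no move; the opponent has just taken the last coin and therefore loses → W
n=1: the only move is to 0(W), a W ⇒ L
n=2: can move to 1, which is L ⇒ W
n=3: can move to 1, which is L ⇒ W
n=4: can move to 1, which is L ⇒ W
n=5: moves to 4(W), 3(W), 2(W); every one is W ⇒ L
n=6: can move to 5, which is L ⇒ W
n=7: can move to 5, which is L ⇒ W
n=8: can move to 5, which is L ⇒ W
n=9: moves to 8(W), 7(W), 6(W); every one is W ⇒ L
n=10: can move to 9, which is L ⇒ W
n=11: can move to 9, which is L ⇒ W
n=12: can move to 9, which is L ⇒ W
n=13: moves to 12(W), 11(W), 10(W); every one is W ⇒ L
n=14: can move to 13, which is L ⇒ W
n=15: can move to 13, which is L ⇒ W
n=16: can move to 13, which is L ⇒ W
n=17: moves to 16(W), 15(W), 14(W); every one is W ⇒ L
n=18: can move to 17, which is L ⇒ W
n=19: can move to 17, which is L ⇒ W
n=20: can move to 17, which is L ⇒ W
n=21: moves to 20(W), 19(W), 18(W); every one is W ⇒ L
n=22: can move to 21, which is L ⇒ W
From 22, the L positions reachable in one move are: 21.

Remove 1, leaving 21.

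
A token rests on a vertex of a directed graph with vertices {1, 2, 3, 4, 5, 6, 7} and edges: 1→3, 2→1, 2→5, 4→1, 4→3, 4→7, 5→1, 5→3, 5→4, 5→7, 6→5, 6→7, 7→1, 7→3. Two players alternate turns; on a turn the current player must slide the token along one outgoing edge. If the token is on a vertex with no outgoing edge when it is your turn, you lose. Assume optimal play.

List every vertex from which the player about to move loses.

Classify positions by backward induction: terminal positions (no move available) are L. From any other position, the mover wins iff some move reaches an L.
Every edge goes from a vertex to one that appears earlier in the order 3, 1, 7, 4, 5, 6, 2, so processing vertices in that order labels each vertex after all of its successors.
3: no outgoing edge → L
1: reaches L-position 3 → W
7: reaches L-position 3 → W
4: reaches L-position 3 → W
5: reaches L-position 3 → W
6: only reaches 5(W), 7(W), all W → L
2: only reaches 5(W), 1(W), all W → L
The losing starting vertices are exactly the entries labelled L in this table (3 of them).

2, 3, 6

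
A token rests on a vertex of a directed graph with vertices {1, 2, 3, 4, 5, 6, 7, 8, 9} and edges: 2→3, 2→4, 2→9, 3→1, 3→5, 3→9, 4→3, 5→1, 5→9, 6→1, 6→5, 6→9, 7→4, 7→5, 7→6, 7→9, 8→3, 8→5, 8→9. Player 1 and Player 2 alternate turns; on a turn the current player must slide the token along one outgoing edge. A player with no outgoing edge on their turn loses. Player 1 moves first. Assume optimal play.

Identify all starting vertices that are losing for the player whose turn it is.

Build the W/L table. Terminal = L. A non-terminal position is W if it has a move to some L; otherwise it is L.
Every edge goes from a vertex to one that appears earlier in the order 1, 9, 5, 6, 3, 4, 7, 2, 8, so processing vertices in that order labels each vertex after all of its successors.
1: no outgoing edge → L
9: no outgoing edge → L
5: can move to 9, which is L ⇒ W
6: can move to 9, which is L ⇒ W
3: can move to 9, which is L ⇒ W
4: the only move is to 3(W), a W ⇒ L
7: can move to 4, which is L ⇒ W
2: can move to 4, which is L ⇒ W
8: can move to 9, which is L ⇒ W
The losing starting vertices are exactly the entries labelled L in this table (3 of them).

1, 4, 9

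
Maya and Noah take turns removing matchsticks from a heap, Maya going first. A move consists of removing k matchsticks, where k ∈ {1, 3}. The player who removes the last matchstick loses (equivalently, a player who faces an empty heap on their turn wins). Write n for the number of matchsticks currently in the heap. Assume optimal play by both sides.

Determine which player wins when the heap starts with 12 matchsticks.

Maya wins.

Classify positions by backward induction: terminal positions (no move available) are W. From any other position, the mover wins iff some move reaches an L.
n=0: no move; the opponent has just taken the last matchstick and therefore loses → W
n=1: the only move is to 0(W), a W ⇒ L
n=2: can move to 1, which is L ⇒ W
n=3: moves to 2(W), 0(W); every one is W ⇒ L
n=4: can move to 3, which is L ⇒ W
n=5: moves to 4(W), 2(W); every one is W ⇒ L
n=6: can move to 5, which is L ⇒ W
n=7: moves to 6(W), 4(W); every one is W ⇒ L
n=8: can move to 7, which is L ⇒ W
n=9: moves to 8(W), 6(W); every one is W ⇒ L
n=10: can move to 9, which is L ⇒ W
n=11: moves to 10(W), 8(W); every one is W ⇒ L
n=12: can move to 11, which is L ⇒ W
From 12 Maya can remove 1, leaving 11, reaching an L position.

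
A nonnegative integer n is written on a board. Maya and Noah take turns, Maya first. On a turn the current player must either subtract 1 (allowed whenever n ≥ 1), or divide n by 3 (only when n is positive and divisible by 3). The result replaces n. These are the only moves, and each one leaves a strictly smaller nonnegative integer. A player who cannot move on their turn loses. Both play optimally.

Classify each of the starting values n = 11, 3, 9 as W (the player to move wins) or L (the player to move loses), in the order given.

11: L, 3: W, 9: L

Positions with no move are L. A position that does have a move is losing for the player to move precisely when every available move leads to a winning position for the opponent. Fill in the labels:
n=0: no move → L
n=1: can move to 0, which is L ⇒ W
n=2: the only move is to 1(W), a W ⇒ L
n=3: can move to 2, which is L ⇒ W
n=4: the only move is to 3(W), a W ⇒ L
n=5: can move to 4, which is L ⇒ W
n=6: can move to 2, which is L ⇒ W
n=7: the only move is to 6(W), a W ⇒ L
n=8: can move to 7, which is L ⇒ W
n=9: moves to 3(W), 8(W); every one is W ⇒ L
n=10: can move to 9, which is L ⇒ W
n=11: the only move is to 10(W), a W ⇒ L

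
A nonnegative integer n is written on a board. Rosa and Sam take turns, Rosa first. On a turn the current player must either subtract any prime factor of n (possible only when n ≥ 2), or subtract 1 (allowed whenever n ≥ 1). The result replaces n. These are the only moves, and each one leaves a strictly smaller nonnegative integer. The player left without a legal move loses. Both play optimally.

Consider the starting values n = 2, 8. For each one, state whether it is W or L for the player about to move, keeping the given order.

2: W, 8: L

Label each position W (a win for the player to move) or L (a loss). A position with no legal move is L; any other position is W exactly when some move reaches an L, and L when every move reaches a W.
n=0: no move → L
n=1: reaches L-position 0 → W
n=2: reaches L-position 0 → W
n=3: reaches L-position 0 → W
n=4: only reaches 2(W), 3(W), all W → L
n=5: reaches L-position 0 → W
n=6: reaches L-position 4 → W
n=7: reaches L-position 0 → W
n=8: only reaches 6(W), 7(W), all W → L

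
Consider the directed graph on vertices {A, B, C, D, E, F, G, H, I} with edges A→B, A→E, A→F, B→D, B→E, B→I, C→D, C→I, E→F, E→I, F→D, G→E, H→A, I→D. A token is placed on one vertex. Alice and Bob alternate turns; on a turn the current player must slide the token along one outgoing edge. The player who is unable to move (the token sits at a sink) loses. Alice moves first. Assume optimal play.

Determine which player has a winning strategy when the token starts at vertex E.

Bob wins.

Compute win/loss labels from the base case upward. A position with no move is L. Any other position is W if it can reach an L in one move, else L.
Every edge goes from a vertex to one that appears earlier in the order D, I, F, E, B, A, C, G, H, so processing vertices in that order labels each vertex after all of its successors.
D: no outgoing edge → L
I: W (go to D, an L position)
F: W (go to D, an L position)
E: L (options F(W), I(W) are all W)
B: W (go to E, an L position)
A: W (go to E, an L position)
C: W (go to D, an L position)
G: W (go to E, an L position)
H: L (sole option A(W) is W)
The starting position E is L: whatever Alice does, the opponent receives a W position.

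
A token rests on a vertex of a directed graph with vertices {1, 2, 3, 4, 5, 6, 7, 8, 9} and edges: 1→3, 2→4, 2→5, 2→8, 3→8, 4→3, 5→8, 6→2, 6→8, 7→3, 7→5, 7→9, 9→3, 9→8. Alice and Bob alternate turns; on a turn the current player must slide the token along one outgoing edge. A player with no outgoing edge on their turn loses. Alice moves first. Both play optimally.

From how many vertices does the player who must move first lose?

4

Classify positions by backward induction: terminal positions (no move available) are L. From any other position, the mover wins iff some move reaches an L.
Every edge goes from a vertex to one that appears earlier in the order 8, 3, 9, 5, 4, 2, 1, 7, 6, so processing vertices in that order labels each vertex after all of its successors.
8: no outgoing edge → L
3: reaches L-position 8 → W
9: reaches L-position 8 → W
5: reaches L-position 8 → W
4: only reaches 3(W), which is W → L
2: reaches L-position 4 → W
1: only reaches 3(W), which is W → L
7: only reaches 5(W), 9(W), 3(W), all W → L
6: reaches L-position 8 → W
The L vertices are 1, 4, 7, 8; that is 4 in all.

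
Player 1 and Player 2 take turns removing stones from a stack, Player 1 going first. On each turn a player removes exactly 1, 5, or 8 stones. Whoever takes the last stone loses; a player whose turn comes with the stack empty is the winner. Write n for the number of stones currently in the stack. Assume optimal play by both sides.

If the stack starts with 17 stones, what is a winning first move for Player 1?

Compute win/loss labels from the base case upward. A position with no move is W. Any other position is W if it can reach an L in one move, else L.
n=0: no move; the opponent has just taken the last stone and therefore loses → W
n=1: the only move is to 0(W), a W ⇒ L
n=2: can move to 1, which is L ⇒ W
n=3: the only move is to 2(W), a W ⇒ L
n=4: can move to 3, which is L ⇒ W
n=5: moves to 4(W), 0(W); every one is W ⇒ L
n=6: can move to 5, which is L ⇒ W
n=7: moves to 6(W), 2(W); every one is W ⇒ L
n=8: can move to 7, which is L ⇒ W
n=9: can move to 1, which is L ⇒ W
n=10: can move to 5, which is L ⇒ W
n=11: can move to 3, which is L ⇒ W
n=12: can move to 7, which is L ⇒ W
n=13: can move to 5, which is L ⇒ W
n=14: moves to 13(W), 9(W), 6(W); every one is W ⇒ L
n=15: can move to 14, which is L ⇒ W
n=16: moves to 15(W), 11(W), 8(W); every one is W ⇒ L
n=17: can move to 16, which is L ⇒ W
From 17, the L positions reachable in one move are: 16.

Remove 1, leaving 16.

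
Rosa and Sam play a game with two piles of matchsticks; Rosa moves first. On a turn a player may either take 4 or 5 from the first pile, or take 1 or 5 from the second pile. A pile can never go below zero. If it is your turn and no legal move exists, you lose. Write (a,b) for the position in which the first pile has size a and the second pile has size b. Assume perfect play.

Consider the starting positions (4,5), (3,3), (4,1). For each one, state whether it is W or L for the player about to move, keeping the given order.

(4,5): L, (3,3): W, (4,1): L

Work bottom-up. With no move the player to move loses. Otherwise the position is W if at least one move leads to an L position for the opponent, and L if every move leads to a W.
No move ever increases a pile, so every position that can arise here has a ≤ 4 and b ≤ 5; it is enough to label the cells with 0 ≤ a ≤ 4 and 0 ≤ b ≤ 5.
Every move lowers a or b (never raises either), so fill the grid row by row in increasing a, and left to right within a row: each cell's successors are then already labelled.
      b=0  b=1  b=2  b=3  b=4  b=5
a=0:    L    W    L    W    L    W
a=1:    L    W    L    W    L    W
a=2:    L    W    L    W    L    W
a=3:    L    W    L    W    L    W
a=4:    W    L    W    L    W    L
Cells with no legal move (terminal, hence L): (0,0), (1,0), (2,0), (3,0).
The remaining L cells, each justified by listing all of its moves:
(0,2): the only move is to (0,1)(W), a W ⇒ L
(0,4): the only move is to (0,3)(W), a W ⇒ L
(1,2): the only move is to (1,1)(W), a W ⇒ L
(1,4): the only move is to (1,3)(W), a W ⇒ L
(2,2): the only move is to (2,1)(W), a W ⇒ L
(2,4): the only move is to (2,3)(W), a W ⇒ L
(3,2): the only move is to (3,1)(W), a W ⇒ L
(3,4): the only move is to (3,3)(W), a W ⇒ L
(4,1): moves to (0,1)(W), (4,0)(W); every one is W ⇒ L
(4,3): moves to (0,3)(W), (4,2)(W); every one is W ⇒ L
(4,5): moves to (0,5)(W), (4,4)(W), (4,0)(W); every one is W ⇒ L
Every other cell has at least one move into one of the L cells above, so it is W.
(4,5): one of the L cells justified above, so L
(3,3): the move to (3,2) reaches an L cell, so W
(4,1): one of the L cells justified above, so L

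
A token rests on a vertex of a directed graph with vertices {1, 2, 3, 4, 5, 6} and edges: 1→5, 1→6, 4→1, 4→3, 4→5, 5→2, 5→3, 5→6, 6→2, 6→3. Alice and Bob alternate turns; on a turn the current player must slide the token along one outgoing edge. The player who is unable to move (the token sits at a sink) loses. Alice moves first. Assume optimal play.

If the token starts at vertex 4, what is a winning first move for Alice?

Move to 1.

Build the W/L table. Terminal = L. A non-terminal position is W if it has a move to some L; otherwise it is L.
Every edge goes from a vertex to one that appears earlier in the order 2, 3, 6, 5, 1, 4, so processing vertices in that order labels each vertex after all of its successors.
2: no outgoing edge → L
3: no outgoing edge → L
6: →3(L), so W
5: →3(L), so W
1: →5(W), 6(W) — all W, so L
4: →1(L), so W
From 4, the L positions reachable in one move are: 1, 3. Any move reaching one of these is winning.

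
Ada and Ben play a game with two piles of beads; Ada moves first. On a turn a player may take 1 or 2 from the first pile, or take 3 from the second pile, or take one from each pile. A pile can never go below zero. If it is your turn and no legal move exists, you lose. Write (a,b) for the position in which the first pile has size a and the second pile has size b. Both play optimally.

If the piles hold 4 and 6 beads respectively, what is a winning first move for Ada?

Build the W/L table. Terminal = L. A non-terminal position is W if it has a move to some L; otherwise it is L.
No move ever increases a pile, so every position that can arise here has a ≤ 4 and b ≤ 6; it is enough to label the cells with 0 ≤ a ≤ 4 and 0 ≤ b ≤ 6.
Every move lowers a or b (never raises either), so fill the grid row by row in increasing a, and left to right within a row: each cell's successors are then already labelled.
      b=0  b=1  b=2  b=3  b=4  b=5  b=6
a=0:    L    L    L    W    W    W    L
a=1:    W    W    W    W    L    L    W
a=2:    W    W    W    L    W    W    W
a=3:    L    L    L    W    W    W    L
a=4:    W    W    W    W    L    L    W
Cells with no legal move (terminal, hence L): (0,0), (0,1), (0,2).
The remaining L cells, each justified by listing all of its moves:
(0,6): L (sole option (0,3)(W) is W)
(1,4): L (options (0,4)(W), (1,1)(W), (0,3)(W) are all W)
(1,5): L (options (0,5)(W), (1,2)(W), (0,4)(W) are all W)
(2,3): L (options (1,3)(W), (0,3)(W), (2,0)(W), (1,2)(W) are all W)
(3,0): L (options (2,0)(W), (1,0)(W) are all W)
(3,1): L (options (2,1)(W), (1,1)(W), (2,0)(W) are all W)
(3,2): L (options (2,2)(W), (1,2)(W), (2,1)(W) are all W)
(3,6): L (options (2,6)(W), (1,6)(W), (3,3)(W), (2,5)(W) are all W)
(4,4): L (options (3,4)(W), (2,4)(W), (4,1)(W), (3,3)(W) are all W)
(4,5): L (options (3,5)(W), (2,5)(W), (4,2)(W), (3,4)(W) are all W)
Every other cell has at least one move into one of the L cells above, so it is W.
From (4,6), the L positions reachable in one move are: (3,6).

Move to (3,6).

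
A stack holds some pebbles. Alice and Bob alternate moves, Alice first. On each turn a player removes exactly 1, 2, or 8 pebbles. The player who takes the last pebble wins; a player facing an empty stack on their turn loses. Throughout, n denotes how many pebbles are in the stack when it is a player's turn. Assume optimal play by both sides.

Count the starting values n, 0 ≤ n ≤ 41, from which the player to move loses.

Positions with no move are L. A position that does have a move is losing for the player to move precisely when every available move leads to a winning position for the opponent. Fill in the labels:
n=0: no move → L
n=1: reaches L-position 0 → W
n=2: reaches L-position 0 → W
n=3: only reaches 2(W), 1(W), all W → L
n=4: reaches L-position 3 → W
n=5: reaches L-position 3 → W
n=6: only reaches 5(W), 4(W), all W → L
n=7: reaches L-position 6 → W
n=8: reaches L-position 6 → W
n=9: only reaches 8(W), 7(W), 1(W), all W → L
n=10: reaches L-position 9 → W
n=11: reaches L-position 9 → W
n=12: only reaches 11(W), 10(W), 4(W), all W → L
n=13: reaches L-position 12 → W
n=14: reaches L-position 12 → W
n=15: only reaches 14(W), 13(W), 7(W), all W → L
n=16: reaches L-position 15 → W
n=17: reaches L-position 15 → W
n=18: only reaches 17(W), 16(W), 10(W), all W → L
n=19: reaches L-position 18 → W
n=20: reaches L-position 18 → W
n=21: only reaches 20(W), 19(W), 13(W), all W → L
n=22: reaches L-position 21 → W
n=23: reaches L-position 21 → W
n=24: only reaches 23(W), 22(W), 16(W), all W → L
n=25: reaches L-position 24 → W
n=26: reaches L-position 24 → W
n=27: only reaches 26(W), 25(W), 19(W), all W → L
n=28: reaches L-position 27 → W
n=29: reaches L-position 27 → W
n=30: only reaches 29(W), 28(W), 22(W), all W → L
n=31: reaches L-position 30 → W
n=32: reaches L-position 30 → W
n=33: only reaches 32(W), 31(W), 25(W), all W → L
n=34: reaches L-position 33 → W
n=35: reaches L-position 33 → W
n=36: only reaches 35(W), 34(W), 28(W), all W → L
n=37: reaches L-position 36 → W
n=38: reaches L-position 36 → W
n=39: only reaches 38(W), 37(W), 31(W), all W → L
n=40: reaches L-position 39 → W
n=41: reaches L-position 39 → W
L entries with 0 ≤ n ≤ 41: n = 0, 3, 6, 9, 12, 15, 18, 21, 24, 27, 30, 33, 36, 39; that makes 14.

14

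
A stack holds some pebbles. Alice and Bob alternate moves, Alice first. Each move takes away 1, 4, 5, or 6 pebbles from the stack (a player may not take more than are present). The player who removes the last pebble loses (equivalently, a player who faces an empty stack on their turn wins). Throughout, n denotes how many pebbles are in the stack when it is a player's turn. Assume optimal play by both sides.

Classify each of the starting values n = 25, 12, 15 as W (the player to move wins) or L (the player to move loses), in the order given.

25: W, 12: L, 15: W

Label each position W (a win for the player to move) or L (a loss). A position with no legal move is W; any other position is W exactly when some move reaches an L, and L when every move reaches a W.
n=0: no move; the opponent has just taken the last pebble and therefore loses → W
n=1: only reaches 0(W), which is W → L
n=2: reaches L-position 1 → W
n=3: only reaches 2(W), which is W → L
n=4: reaches L-position 3 → W
n=5: reaches L-position 1 → W
n=6: reaches L-position 1 → W
n=7: reaches L-position 3 → W
n=8: reaches L-position 3 → W
n=9: reaches L-position 3 → W
n=10: only reaches 9(W), 6(W), 5(W), 4(W), all W → L
n=11: reaches L-position 10 → W
n=12: only reaches 11(W), 8(W), 7(W), 6(W), all W → L
n=13: reaches L-position 12 → W
n=14: reaches L-position 10 → W
n=15: reaches L-position 10 → W
n=16: reaches L-position 12 → W
n=17: reaches L-position 12 → W
n=18: reaches L-position 12 → W
n=19: only reaches 18(W), 15(W), 14(W), 13(W), all W → L
n=20: reaches L-position 19 → W
n=21: only reaches 20(W), 17(W), 16(W), 15(W), all W → L
n=22: reaches L-position 21 → W
n=23: reaches L-position 19 → W
n=24: reaches L-position 19 → W
n=25: reaches L-position 21 → W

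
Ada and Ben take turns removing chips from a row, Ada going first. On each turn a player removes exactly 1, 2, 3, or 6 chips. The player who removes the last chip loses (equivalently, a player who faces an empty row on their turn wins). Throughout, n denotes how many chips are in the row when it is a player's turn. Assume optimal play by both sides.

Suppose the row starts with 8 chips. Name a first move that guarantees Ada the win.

Use the standard recursion: the mover wins at a terminal position; elsewhere, the mover wins exactly when some move hands the opponent an L position.
n=0: no move; the opponent has just taken the last chip and therefore loses → W
n=1: the only move is to 0(W), a W ⇒ L
n=2: can move to 1, which is L ⇒ W
n=3: can move to 1, which is L ⇒ W
n=4: can move to 1, which is L ⇒ W
n=5: moves to 4(W), 3(W), 2(W); every one is W ⇒ L
n=6: can move to 5, which is L ⇒ W
n=7: can move to 5, which is L ⇒ W
n=8: can move to 5, which is L ⇒ W
From 8, the L positions reachable in one move are: 5.

Remove 3, leaving 5.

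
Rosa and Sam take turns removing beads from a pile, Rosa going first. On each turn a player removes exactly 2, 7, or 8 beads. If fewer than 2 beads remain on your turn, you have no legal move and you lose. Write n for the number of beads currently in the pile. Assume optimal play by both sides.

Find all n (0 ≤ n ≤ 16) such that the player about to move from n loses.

Positions with no move are L. A position that does have a move is losing for the player to move precisely when every available move leads to a winning position for the opponent. Fill in the labels:
n=0: no move → L
n=1: no move → L
n=2: reaches L-position 0 → W
n=3: reaches L-position 1 → W
n=4: only reaches 2(W), which is W → L
n=5: only reaches 3(W), which is W → L
n=6: reaches L-position 4 → W
n=7: reaches L-position 5 → W
n=8: reaches L-position 1 → W
n=9: reaches L-position 1 → W
n=10: only reaches 8(W), 3(W), 2(W), all W → L
n=11: reaches L-position 4 → W
n=12: reaches L-position 10 → W
n=13: reaches L-position 5 → W
n=14: only reaches 12(W), 7(W), 6(W), all W → L
n=15: only reaches 13(W), 8(W), 7(W), all W → L
n=16: reaches L-position 14 → W
Reading off the rows marked L gives the requested list; there are 7 such values of n.

0, 1, 4, 5, 10, 14, 15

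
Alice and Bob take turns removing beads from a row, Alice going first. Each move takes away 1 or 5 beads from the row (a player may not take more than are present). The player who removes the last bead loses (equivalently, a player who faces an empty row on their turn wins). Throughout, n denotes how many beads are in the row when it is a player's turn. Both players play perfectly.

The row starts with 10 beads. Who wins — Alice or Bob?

Alice wins.

Label each position W (a win for the player to move) or L (a loss). A position with no legal move is W; any other position is W exactly when some move reaches an L, and L when every move reaches a W.
n=0: no move; the opponent has just taken the last bead and therefore loses → W
n=1: →0(W) only, which is W, so L
n=2: →1(L), so W
n=3: →2(W) only, which is W, so L
n=4: →3(L), so W
n=5: →4(W), 0(W) — all W, so L
n=6: →5(L), so W
n=7: →6(W), 2(W) — all W, so L
n=8: →7(L), so W
n=9: →8(W), 4(W) — all W, so L
n=10: →9(L), so W
From 10 Alice can remove 1, leaving 9, reaching an L position.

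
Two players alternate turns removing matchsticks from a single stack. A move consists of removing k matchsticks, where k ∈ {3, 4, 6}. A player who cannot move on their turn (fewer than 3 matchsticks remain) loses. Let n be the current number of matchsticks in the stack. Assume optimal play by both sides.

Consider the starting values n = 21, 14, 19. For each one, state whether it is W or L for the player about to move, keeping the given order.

Build the W/L table. Terminal = L. A non-terminal position is W if it has a move to some L; otherwise it is L.
n=0: no move → L
n=1: no move → L
n=2: no move → L
n=3: reaches L-position 0 → W
n=4: reaches L-position 1 → W
n=5: reaches L-position 2 → W
n=6: reaches L-position 2 → W
n=7: reaches L-position 1 → W
n=8: reaches L-position 2 → W
n=9: only reaches 6(W), 5(W), 3(W), all W → L
n=10: only reaches 7(W), 6(W), 4(W), all W → L
n=11: only reaches 8(W), 7(W), 5(W), all W → L
n=12: reaches L-position 9 → W
n=13: reaches L-position 10 → W
n=14: reaches L-position 11 → W
n=15: reaches L-position 11 → W
n=16: reaches L-position 10 → W
n=17: reaches L-position 11 → W
n=18: only reaches 15(W), 14(W), 12(W), all W → L
n=19: only reaches 16(W), 15(W), 13(W), all W → L
n=20: only reaches 17(W), 16(W), 14(W), all W → L
n=21: reaches L-position 18 → W

21: W, 14: W, 19: L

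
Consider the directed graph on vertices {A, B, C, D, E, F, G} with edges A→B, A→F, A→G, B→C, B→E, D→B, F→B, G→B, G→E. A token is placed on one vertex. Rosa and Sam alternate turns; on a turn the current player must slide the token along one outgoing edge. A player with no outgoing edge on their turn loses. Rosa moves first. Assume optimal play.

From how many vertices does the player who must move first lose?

4

Compute win/loss labels from the base case upward. A position with no move is L. Any other position is W if it can reach an L in one move, else L.
Every edge goes from a vertex to one that appears earlier in the order C, E, B, F, G, D, A, so processing vertices in that order labels each vertex after all of its successors.
C: no outgoing edge → L
E: no outgoing edge → L
B: can move to E, which is L ⇒ W
F: the only move is to B(W), a W ⇒ L
G: can move to E, which is L ⇒ W
D: the only move is to B(W), a W ⇒ L
A: can move to F, which is L ⇒ W
The L vertices are C, D, E, F; that is 4 in all.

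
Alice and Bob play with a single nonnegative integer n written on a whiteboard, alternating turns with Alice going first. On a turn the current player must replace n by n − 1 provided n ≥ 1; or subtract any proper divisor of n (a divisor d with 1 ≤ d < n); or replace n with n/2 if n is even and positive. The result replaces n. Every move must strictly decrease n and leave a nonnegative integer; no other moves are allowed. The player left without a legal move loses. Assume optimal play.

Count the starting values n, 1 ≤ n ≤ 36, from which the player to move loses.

17

Positions with no move are L. A position that does have a move is losing for the player to move precisely when every available move leads to a winning position for the opponent. Fill in the labels:
n=0: no move → L
n=1: reaches L-position 0 → W
n=2: only reaches 1(W), which is W → L
n=3: reaches L-position 2 → W
n=4: reaches L-position 2 → W
n=5: only reaches 4(W), which is W → L
n=6: reaches L-position 5 → W
n=7: only reaches 6(W), which is W → L
n=8: reaches L-position 7 → W
n=9: only reaches 6(W), 8(W), all W → L
n=10: reaches L-position 5 → W
n=11: only reaches 10(W), which is W → L
n=12: reaches L-position 9 → W
n=13: only reaches 12(W), which is W → L
n=14: reaches L-position 7 → W
n=15: only reaches 10(W), 12(W), 14(W), all W → L
n=16: reaches L-position 15 → W
n=17: only reaches 16(W), which is W → L
n=18: reaches L-position 9 → W
n=19: only reaches 18(W), which is W → L
n=20: reaches L-position 15 → W
n=21: only reaches 14(W), 18(W), 20(W), all W → L
n=22: reaches L-position 11 → W
n=23: only reaches 22(W), which is W → L
n=24: reaches L-position 21 → W
n=25: only reaches 20(W), 24(W), all W → L
n=26: reaches L-position 13 → W
n=27: only reaches 18(W), 24(W), 26(W), all W → L
n=28: reaches L-position 21 → W
n=29: only reaches 28(W), which is W → L
n=30: reaches L-position 15 → W
n=31: only reaches 30(W), which is W → L
n=32: reaches L-position 31 → W
n=33: only reaches 22(W), 30(W), 32(W), all W → L
n=34: reaches L-position 17 → W
n=35: only reaches 28(W), 30(W), 34(W), all W → L
n=36: reaches L-position 27 → W
L entries with 1 ≤ n ≤ 36 (n=0 is outside the asked range and is not counted): n = 2, 5, 7, 9, 11, 13, 15, 17, 19, 21, 23, 25, 27, 29, 31, 33, 35; that makes 17.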